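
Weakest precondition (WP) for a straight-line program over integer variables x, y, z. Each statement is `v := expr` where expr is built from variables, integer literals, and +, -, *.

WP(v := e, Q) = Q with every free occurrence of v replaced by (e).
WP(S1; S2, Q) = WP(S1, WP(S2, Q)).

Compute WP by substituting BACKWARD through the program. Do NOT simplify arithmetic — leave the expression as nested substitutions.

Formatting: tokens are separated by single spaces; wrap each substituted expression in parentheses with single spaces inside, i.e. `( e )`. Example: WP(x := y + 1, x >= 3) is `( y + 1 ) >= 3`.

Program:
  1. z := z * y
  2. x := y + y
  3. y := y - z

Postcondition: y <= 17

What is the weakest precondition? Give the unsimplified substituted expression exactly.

post: y <= 17
stmt 3: y := y - z  -- replace 1 occurrence(s) of y with (y - z)
  => ( y - z ) <= 17
stmt 2: x := y + y  -- replace 0 occurrence(s) of x with (y + y)
  => ( y - z ) <= 17
stmt 1: z := z * y  -- replace 1 occurrence(s) of z with (z * y)
  => ( y - ( z * y ) ) <= 17

Answer: ( y - ( z * y ) ) <= 17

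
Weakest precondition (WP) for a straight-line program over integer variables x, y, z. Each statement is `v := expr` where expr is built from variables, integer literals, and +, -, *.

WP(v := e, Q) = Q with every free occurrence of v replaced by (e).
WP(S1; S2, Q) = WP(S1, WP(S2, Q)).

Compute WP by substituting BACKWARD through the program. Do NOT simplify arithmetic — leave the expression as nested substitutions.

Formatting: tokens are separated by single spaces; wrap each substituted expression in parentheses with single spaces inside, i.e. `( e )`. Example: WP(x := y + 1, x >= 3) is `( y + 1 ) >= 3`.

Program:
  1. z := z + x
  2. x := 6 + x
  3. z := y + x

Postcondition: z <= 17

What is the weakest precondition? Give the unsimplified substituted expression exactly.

post: z <= 17
stmt 3: z := y + x  -- replace 1 occurrence(s) of z with (y + x)
  => ( y + x ) <= 17
stmt 2: x := 6 + x  -- replace 1 occurrence(s) of x with (6 + x)
  => ( y + ( 6 + x ) ) <= 17
stmt 1: z := z + x  -- replace 0 occurrence(s) of z with (z + x)
  => ( y + ( 6 + x ) ) <= 17

Answer: ( y + ( 6 + x ) ) <= 17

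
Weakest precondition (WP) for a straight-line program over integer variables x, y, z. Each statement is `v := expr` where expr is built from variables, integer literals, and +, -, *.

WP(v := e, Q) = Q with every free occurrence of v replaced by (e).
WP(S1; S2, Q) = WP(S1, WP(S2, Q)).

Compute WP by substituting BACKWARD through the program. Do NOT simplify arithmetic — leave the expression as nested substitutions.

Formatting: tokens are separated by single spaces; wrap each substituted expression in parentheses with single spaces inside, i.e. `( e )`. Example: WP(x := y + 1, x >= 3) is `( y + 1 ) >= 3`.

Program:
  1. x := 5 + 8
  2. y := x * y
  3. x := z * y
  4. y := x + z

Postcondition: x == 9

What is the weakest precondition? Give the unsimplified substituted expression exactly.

Answer: ( z * ( ( 5 + 8 ) * y ) ) == 9

Derivation:
post: x == 9
stmt 4: y := x + z  -- replace 0 occurrence(s) of y with (x + z)
  => x == 9
stmt 3: x := z * y  -- replace 1 occurrence(s) of x with (z * y)
  => ( z * y ) == 9
stmt 2: y := x * y  -- replace 1 occurrence(s) of y with (x * y)
  => ( z * ( x * y ) ) == 9
stmt 1: x := 5 + 8  -- replace 1 occurrence(s) of x with (5 + 8)
  => ( z * ( ( 5 + 8 ) * y ) ) == 9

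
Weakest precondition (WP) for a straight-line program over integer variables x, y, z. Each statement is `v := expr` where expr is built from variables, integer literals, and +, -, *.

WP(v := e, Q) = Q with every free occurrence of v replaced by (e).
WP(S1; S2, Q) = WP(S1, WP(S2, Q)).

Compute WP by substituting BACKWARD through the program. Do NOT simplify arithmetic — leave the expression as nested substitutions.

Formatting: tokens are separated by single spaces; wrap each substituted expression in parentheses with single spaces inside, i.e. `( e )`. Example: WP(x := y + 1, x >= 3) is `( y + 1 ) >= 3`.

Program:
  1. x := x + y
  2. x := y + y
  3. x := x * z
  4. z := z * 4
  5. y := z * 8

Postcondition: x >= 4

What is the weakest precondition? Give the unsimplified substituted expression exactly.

Answer: ( ( y + y ) * z ) >= 4

Derivation:
post: x >= 4
stmt 5: y := z * 8  -- replace 0 occurrence(s) of y with (z * 8)
  => x >= 4
stmt 4: z := z * 4  -- replace 0 occurrence(s) of z with (z * 4)
  => x >= 4
stmt 3: x := x * z  -- replace 1 occurrence(s) of x with (x * z)
  => ( x * z ) >= 4
stmt 2: x := y + y  -- replace 1 occurrence(s) of x with (y + y)
  => ( ( y + y ) * z ) >= 4
stmt 1: x := x + y  -- replace 0 occurrence(s) of x with (x + y)
  => ( ( y + y ) * z ) >= 4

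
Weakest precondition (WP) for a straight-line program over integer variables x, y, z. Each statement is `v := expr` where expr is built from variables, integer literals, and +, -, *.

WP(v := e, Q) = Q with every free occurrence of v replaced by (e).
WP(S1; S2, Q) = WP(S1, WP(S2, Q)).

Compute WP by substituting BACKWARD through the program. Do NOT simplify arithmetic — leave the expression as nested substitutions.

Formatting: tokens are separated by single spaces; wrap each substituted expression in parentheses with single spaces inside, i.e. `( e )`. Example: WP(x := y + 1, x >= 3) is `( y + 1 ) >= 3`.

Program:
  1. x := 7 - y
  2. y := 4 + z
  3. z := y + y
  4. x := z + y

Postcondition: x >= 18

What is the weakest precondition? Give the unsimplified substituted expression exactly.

Answer: ( ( ( 4 + z ) + ( 4 + z ) ) + ( 4 + z ) ) >= 18

Derivation:
post: x >= 18
stmt 4: x := z + y  -- replace 1 occurrence(s) of x with (z + y)
  => ( z + y ) >= 18
stmt 3: z := y + y  -- replace 1 occurrence(s) of z with (y + y)
  => ( ( y + y ) + y ) >= 18
stmt 2: y := 4 + z  -- replace 3 occurrence(s) of y with (4 + z)
  => ( ( ( 4 + z ) + ( 4 + z ) ) + ( 4 + z ) ) >= 18
stmt 1: x := 7 - y  -- replace 0 occurrence(s) of x with (7 - y)
  => ( ( ( 4 + z ) + ( 4 + z ) ) + ( 4 + z ) ) >= 18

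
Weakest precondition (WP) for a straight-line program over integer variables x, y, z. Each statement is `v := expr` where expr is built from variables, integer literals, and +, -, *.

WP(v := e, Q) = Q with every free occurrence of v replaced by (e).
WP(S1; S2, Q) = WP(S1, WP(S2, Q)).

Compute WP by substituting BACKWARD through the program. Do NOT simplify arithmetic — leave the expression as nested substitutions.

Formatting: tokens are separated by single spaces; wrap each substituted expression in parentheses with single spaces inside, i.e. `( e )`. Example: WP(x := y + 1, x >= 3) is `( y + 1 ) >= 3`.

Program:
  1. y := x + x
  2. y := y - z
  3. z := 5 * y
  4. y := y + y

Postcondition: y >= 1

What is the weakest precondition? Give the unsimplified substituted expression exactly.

Answer: ( ( ( x + x ) - z ) + ( ( x + x ) - z ) ) >= 1

Derivation:
post: y >= 1
stmt 4: y := y + y  -- replace 1 occurrence(s) of y with (y + y)
  => ( y + y ) >= 1
stmt 3: z := 5 * y  -- replace 0 occurrence(s) of z with (5 * y)
  => ( y + y ) >= 1
stmt 2: y := y - z  -- replace 2 occurrence(s) of y with (y - z)
  => ( ( y - z ) + ( y - z ) ) >= 1
stmt 1: y := x + x  -- replace 2 occurrence(s) of y with (x + x)
  => ( ( ( x + x ) - z ) + ( ( x + x ) - z ) ) >= 1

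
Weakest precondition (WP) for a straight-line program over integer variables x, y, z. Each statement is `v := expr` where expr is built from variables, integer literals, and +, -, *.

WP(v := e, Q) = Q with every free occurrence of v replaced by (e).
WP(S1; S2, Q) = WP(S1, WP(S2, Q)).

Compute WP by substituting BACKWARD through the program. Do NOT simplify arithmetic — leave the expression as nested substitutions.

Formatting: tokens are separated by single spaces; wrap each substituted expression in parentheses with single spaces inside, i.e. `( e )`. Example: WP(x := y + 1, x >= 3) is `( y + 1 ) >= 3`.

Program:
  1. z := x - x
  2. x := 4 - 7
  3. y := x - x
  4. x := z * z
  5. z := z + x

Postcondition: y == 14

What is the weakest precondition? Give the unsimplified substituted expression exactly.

post: y == 14
stmt 5: z := z + x  -- replace 0 occurrence(s) of z with (z + x)
  => y == 14
stmt 4: x := z * z  -- replace 0 occurrence(s) of x with (z * z)
  => y == 14
stmt 3: y := x - x  -- replace 1 occurrence(s) of y with (x - x)
  => ( x - x ) == 14
stmt 2: x := 4 - 7  -- replace 2 occurrence(s) of x with (4 - 7)
  => ( ( 4 - 7 ) - ( 4 - 7 ) ) == 14
stmt 1: z := x - x  -- replace 0 occurrence(s) of z with (x - x)
  => ( ( 4 - 7 ) - ( 4 - 7 ) ) == 14

Answer: ( ( 4 - 7 ) - ( 4 - 7 ) ) == 14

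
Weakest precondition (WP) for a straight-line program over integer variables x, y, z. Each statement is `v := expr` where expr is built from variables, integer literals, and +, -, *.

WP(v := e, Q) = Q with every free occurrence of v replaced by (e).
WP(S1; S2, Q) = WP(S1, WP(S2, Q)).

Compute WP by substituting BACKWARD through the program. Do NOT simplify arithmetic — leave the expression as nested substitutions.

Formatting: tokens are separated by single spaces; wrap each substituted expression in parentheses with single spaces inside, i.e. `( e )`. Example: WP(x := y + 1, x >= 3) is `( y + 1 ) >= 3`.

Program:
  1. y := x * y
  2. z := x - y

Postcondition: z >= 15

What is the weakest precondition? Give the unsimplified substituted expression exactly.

post: z >= 15
stmt 2: z := x - y  -- replace 1 occurrence(s) of z with (x - y)
  => ( x - y ) >= 15
stmt 1: y := x * y  -- replace 1 occurrence(s) of y with (x * y)
  => ( x - ( x * y ) ) >= 15

Answer: ( x - ( x * y ) ) >= 15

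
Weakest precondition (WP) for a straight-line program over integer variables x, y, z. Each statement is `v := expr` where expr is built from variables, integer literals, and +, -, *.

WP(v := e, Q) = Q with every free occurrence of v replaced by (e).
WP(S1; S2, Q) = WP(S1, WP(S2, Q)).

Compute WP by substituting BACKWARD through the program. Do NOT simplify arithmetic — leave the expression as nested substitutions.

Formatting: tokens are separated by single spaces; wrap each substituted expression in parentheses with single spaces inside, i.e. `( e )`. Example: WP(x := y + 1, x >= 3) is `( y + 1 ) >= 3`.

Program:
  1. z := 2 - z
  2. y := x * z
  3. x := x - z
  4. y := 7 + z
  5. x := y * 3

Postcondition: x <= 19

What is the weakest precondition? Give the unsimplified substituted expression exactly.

post: x <= 19
stmt 5: x := y * 3  -- replace 1 occurrence(s) of x with (y * 3)
  => ( y * 3 ) <= 19
stmt 4: y := 7 + z  -- replace 1 occurrence(s) of y with (7 + z)
  => ( ( 7 + z ) * 3 ) <= 19
stmt 3: x := x - z  -- replace 0 occurrence(s) of x with (x - z)
  => ( ( 7 + z ) * 3 ) <= 19
stmt 2: y := x * z  -- replace 0 occurrence(s) of y with (x * z)
  => ( ( 7 + z ) * 3 ) <= 19
stmt 1: z := 2 - z  -- replace 1 occurrence(s) of z with (2 - z)
  => ( ( 7 + ( 2 - z ) ) * 3 ) <= 19

Answer: ( ( 7 + ( 2 - z ) ) * 3 ) <= 19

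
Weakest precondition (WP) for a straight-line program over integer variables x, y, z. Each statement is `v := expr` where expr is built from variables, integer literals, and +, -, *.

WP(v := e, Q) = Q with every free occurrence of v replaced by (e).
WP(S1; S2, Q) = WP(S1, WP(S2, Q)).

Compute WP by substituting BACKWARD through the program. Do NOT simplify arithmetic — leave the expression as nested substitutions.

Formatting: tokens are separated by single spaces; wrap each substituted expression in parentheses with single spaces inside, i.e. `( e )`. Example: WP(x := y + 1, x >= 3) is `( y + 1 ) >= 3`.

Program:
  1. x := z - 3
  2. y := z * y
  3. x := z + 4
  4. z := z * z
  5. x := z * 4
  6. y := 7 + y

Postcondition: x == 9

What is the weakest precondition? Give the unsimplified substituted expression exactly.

Answer: ( ( z * z ) * 4 ) == 9

Derivation:
post: x == 9
stmt 6: y := 7 + y  -- replace 0 occurrence(s) of y with (7 + y)
  => x == 9
stmt 5: x := z * 4  -- replace 1 occurrence(s) of x with (z * 4)
  => ( z * 4 ) == 9
stmt 4: z := z * z  -- replace 1 occurrence(s) of z with (z * z)
  => ( ( z * z ) * 4 ) == 9
stmt 3: x := z + 4  -- replace 0 occurrence(s) of x with (z + 4)
  => ( ( z * z ) * 4 ) == 9
stmt 2: y := z * y  -- replace 0 occurrence(s) of y with (z * y)
  => ( ( z * z ) * 4 ) == 9
stmt 1: x := z - 3  -- replace 0 occurrence(s) of x with (z - 3)
  => ( ( z * z ) * 4 ) == 9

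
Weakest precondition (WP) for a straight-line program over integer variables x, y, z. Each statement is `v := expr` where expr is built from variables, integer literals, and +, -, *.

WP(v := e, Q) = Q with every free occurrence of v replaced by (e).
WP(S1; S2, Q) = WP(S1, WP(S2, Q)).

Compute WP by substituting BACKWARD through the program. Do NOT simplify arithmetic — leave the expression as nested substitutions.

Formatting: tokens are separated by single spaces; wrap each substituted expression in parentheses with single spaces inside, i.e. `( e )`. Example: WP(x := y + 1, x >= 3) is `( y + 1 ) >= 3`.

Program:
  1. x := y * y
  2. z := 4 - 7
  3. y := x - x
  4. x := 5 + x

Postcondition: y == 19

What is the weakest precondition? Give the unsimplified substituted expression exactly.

post: y == 19
stmt 4: x := 5 + x  -- replace 0 occurrence(s) of x with (5 + x)
  => y == 19
stmt 3: y := x - x  -- replace 1 occurrence(s) of y with (x - x)
  => ( x - x ) == 19
stmt 2: z := 4 - 7  -- replace 0 occurrence(s) of z with (4 - 7)
  => ( x - x ) == 19
stmt 1: x := y * y  -- replace 2 occurrence(s) of x with (y * y)
  => ( ( y * y ) - ( y * y ) ) == 19

Answer: ( ( y * y ) - ( y * y ) ) == 19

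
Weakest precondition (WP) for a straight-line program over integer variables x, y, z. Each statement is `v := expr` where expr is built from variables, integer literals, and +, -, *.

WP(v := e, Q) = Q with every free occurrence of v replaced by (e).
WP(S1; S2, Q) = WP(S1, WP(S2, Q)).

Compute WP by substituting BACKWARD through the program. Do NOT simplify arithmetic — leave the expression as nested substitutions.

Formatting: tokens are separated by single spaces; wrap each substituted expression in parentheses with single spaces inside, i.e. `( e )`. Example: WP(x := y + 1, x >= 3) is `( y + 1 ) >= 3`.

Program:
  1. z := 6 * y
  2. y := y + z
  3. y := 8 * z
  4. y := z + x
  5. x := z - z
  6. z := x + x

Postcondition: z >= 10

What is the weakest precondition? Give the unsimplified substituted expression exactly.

Answer: ( ( ( 6 * y ) - ( 6 * y ) ) + ( ( 6 * y ) - ( 6 * y ) ) ) >= 10

Derivation:
post: z >= 10
stmt 6: z := x + x  -- replace 1 occurrence(s) of z with (x + x)
  => ( x + x ) >= 10
stmt 5: x := z - z  -- replace 2 occurrence(s) of x with (z - z)
  => ( ( z - z ) + ( z - z ) ) >= 10
stmt 4: y := z + x  -- replace 0 occurrence(s) of y with (z + x)
  => ( ( z - z ) + ( z - z ) ) >= 10
stmt 3: y := 8 * z  -- replace 0 occurrence(s) of y with (8 * z)
  => ( ( z - z ) + ( z - z ) ) >= 10
stmt 2: y := y + z  -- replace 0 occurrence(s) of y with (y + z)
  => ( ( z - z ) + ( z - z ) ) >= 10
stmt 1: z := 6 * y  -- replace 4 occurrence(s) of z with (6 * y)
  => ( ( ( 6 * y ) - ( 6 * y ) ) + ( ( 6 * y ) - ( 6 * y ) ) ) >= 10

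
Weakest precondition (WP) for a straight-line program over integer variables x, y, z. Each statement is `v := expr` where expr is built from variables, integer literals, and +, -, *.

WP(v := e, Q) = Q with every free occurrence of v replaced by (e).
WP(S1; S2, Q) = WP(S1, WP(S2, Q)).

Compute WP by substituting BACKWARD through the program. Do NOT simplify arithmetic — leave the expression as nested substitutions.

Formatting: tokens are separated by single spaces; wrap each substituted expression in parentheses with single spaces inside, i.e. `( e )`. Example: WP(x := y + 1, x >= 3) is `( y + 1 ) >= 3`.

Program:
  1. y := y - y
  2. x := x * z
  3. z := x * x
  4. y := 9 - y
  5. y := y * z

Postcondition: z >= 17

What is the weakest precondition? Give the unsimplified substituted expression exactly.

Answer: ( ( x * z ) * ( x * z ) ) >= 17

Derivation:
post: z >= 17
stmt 5: y := y * z  -- replace 0 occurrence(s) of y with (y * z)
  => z >= 17
stmt 4: y := 9 - y  -- replace 0 occurrence(s) of y with (9 - y)
  => z >= 17
stmt 3: z := x * x  -- replace 1 occurrence(s) of z with (x * x)
  => ( x * x ) >= 17
stmt 2: x := x * z  -- replace 2 occurrence(s) of x with (x * z)
  => ( ( x * z ) * ( x * z ) ) >= 17
stmt 1: y := y - y  -- replace 0 occurrence(s) of y with (y - y)
  => ( ( x * z ) * ( x * z ) ) >= 17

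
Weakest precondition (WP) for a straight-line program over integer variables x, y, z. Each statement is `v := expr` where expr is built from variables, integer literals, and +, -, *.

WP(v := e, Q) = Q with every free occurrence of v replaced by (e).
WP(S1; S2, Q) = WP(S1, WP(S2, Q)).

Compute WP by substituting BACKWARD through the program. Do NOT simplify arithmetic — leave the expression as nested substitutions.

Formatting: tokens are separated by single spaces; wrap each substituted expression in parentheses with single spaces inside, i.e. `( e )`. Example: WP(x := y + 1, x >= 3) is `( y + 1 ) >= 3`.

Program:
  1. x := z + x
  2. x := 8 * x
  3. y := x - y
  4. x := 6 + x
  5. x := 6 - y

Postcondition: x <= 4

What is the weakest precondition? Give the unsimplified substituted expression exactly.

Answer: ( 6 - ( ( 8 * ( z + x ) ) - y ) ) <= 4

Derivation:
post: x <= 4
stmt 5: x := 6 - y  -- replace 1 occurrence(s) of x with (6 - y)
  => ( 6 - y ) <= 4
stmt 4: x := 6 + x  -- replace 0 occurrence(s) of x with (6 + x)
  => ( 6 - y ) <= 4
stmt 3: y := x - y  -- replace 1 occurrence(s) of y with (x - y)
  => ( 6 - ( x - y ) ) <= 4
stmt 2: x := 8 * x  -- replace 1 occurrence(s) of x with (8 * x)
  => ( 6 - ( ( 8 * x ) - y ) ) <= 4
stmt 1: x := z + x  -- replace 1 occurrence(s) of x with (z + x)
  => ( 6 - ( ( 8 * ( z + x ) ) - y ) ) <= 4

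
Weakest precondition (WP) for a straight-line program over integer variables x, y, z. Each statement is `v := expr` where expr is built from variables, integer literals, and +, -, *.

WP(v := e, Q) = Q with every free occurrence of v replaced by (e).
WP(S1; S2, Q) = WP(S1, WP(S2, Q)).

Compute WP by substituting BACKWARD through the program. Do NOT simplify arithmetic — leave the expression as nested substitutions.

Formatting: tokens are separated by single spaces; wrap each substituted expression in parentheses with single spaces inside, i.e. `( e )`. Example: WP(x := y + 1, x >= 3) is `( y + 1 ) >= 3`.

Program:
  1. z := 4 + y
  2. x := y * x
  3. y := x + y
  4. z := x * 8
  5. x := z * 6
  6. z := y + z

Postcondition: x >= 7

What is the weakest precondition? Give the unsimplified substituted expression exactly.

Answer: ( ( ( y * x ) * 8 ) * 6 ) >= 7

Derivation:
post: x >= 7
stmt 6: z := y + z  -- replace 0 occurrence(s) of z with (y + z)
  => x >= 7
stmt 5: x := z * 6  -- replace 1 occurrence(s) of x with (z * 6)
  => ( z * 6 ) >= 7
stmt 4: z := x * 8  -- replace 1 occurrence(s) of z with (x * 8)
  => ( ( x * 8 ) * 6 ) >= 7
stmt 3: y := x + y  -- replace 0 occurrence(s) of y with (x + y)
  => ( ( x * 8 ) * 6 ) >= 7
stmt 2: x := y * x  -- replace 1 occurrence(s) of x with (y * x)
  => ( ( ( y * x ) * 8 ) * 6 ) >= 7
stmt 1: z := 4 + y  -- replace 0 occurrence(s) of z with (4 + y)
  => ( ( ( y * x ) * 8 ) * 6 ) >= 7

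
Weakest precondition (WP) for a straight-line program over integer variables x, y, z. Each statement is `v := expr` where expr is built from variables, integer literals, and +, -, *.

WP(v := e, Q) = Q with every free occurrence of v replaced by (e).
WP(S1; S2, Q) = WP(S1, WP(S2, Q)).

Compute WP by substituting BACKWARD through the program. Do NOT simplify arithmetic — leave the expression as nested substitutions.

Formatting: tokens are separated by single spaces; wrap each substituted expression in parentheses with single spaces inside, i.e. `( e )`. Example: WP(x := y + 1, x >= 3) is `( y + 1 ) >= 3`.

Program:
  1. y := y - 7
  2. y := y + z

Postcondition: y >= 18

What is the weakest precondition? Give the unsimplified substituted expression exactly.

post: y >= 18
stmt 2: y := y + z  -- replace 1 occurrence(s) of y with (y + z)
  => ( y + z ) >= 18
stmt 1: y := y - 7  -- replace 1 occurrence(s) of y with (y - 7)
  => ( ( y - 7 ) + z ) >= 18

Answer: ( ( y - 7 ) + z ) >= 18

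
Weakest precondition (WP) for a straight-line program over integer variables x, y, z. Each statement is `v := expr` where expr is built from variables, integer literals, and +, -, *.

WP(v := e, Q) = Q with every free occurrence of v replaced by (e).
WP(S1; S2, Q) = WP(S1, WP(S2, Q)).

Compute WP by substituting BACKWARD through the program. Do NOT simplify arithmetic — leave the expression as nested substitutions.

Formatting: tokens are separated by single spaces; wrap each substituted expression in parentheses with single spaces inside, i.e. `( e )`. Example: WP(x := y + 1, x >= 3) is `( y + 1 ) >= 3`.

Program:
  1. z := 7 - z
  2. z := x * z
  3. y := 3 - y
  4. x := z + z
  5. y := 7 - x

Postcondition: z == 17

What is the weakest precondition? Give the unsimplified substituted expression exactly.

post: z == 17
stmt 5: y := 7 - x  -- replace 0 occurrence(s) of y with (7 - x)
  => z == 17
stmt 4: x := z + z  -- replace 0 occurrence(s) of x with (z + z)
  => z == 17
stmt 3: y := 3 - y  -- replace 0 occurrence(s) of y with (3 - y)
  => z == 17
stmt 2: z := x * z  -- replace 1 occurrence(s) of z with (x * z)
  => ( x * z ) == 17
stmt 1: z := 7 - z  -- replace 1 occurrence(s) of z with (7 - z)
  => ( x * ( 7 - z ) ) == 17

Answer: ( x * ( 7 - z ) ) == 17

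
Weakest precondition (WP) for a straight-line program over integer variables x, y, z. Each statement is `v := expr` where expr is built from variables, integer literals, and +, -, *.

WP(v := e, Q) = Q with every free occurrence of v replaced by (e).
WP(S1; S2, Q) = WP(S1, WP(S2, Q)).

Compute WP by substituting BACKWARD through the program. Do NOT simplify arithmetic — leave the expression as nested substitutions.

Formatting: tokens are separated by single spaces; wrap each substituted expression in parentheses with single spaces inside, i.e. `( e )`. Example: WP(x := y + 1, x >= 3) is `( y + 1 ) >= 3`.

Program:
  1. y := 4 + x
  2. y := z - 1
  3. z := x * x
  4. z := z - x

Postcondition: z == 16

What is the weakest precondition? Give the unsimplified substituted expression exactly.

post: z == 16
stmt 4: z := z - x  -- replace 1 occurrence(s) of z with (z - x)
  => ( z - x ) == 16
stmt 3: z := x * x  -- replace 1 occurrence(s) of z with (x * x)
  => ( ( x * x ) - x ) == 16
stmt 2: y := z - 1  -- replace 0 occurrence(s) of y with (z - 1)
  => ( ( x * x ) - x ) == 16
stmt 1: y := 4 + x  -- replace 0 occurrence(s) of y with (4 + x)
  => ( ( x * x ) - x ) == 16

Answer: ( ( x * x ) - x ) == 16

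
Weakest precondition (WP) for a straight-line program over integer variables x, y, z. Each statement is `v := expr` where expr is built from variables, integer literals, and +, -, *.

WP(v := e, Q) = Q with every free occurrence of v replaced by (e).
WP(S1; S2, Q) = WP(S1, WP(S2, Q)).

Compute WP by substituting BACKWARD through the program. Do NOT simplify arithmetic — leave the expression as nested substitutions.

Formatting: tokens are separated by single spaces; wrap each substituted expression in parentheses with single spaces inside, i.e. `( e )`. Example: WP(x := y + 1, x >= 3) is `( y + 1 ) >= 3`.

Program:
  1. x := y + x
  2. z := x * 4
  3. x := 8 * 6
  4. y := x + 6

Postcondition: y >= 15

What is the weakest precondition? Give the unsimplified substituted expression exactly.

post: y >= 15
stmt 4: y := x + 6  -- replace 1 occurrence(s) of y with (x + 6)
  => ( x + 6 ) >= 15
stmt 3: x := 8 * 6  -- replace 1 occurrence(s) of x with (8 * 6)
  => ( ( 8 * 6 ) + 6 ) >= 15
stmt 2: z := x * 4  -- replace 0 occurrence(s) of z with (x * 4)
  => ( ( 8 * 6 ) + 6 ) >= 15
stmt 1: x := y + x  -- replace 0 occurrence(s) of x with (y + x)
  => ( ( 8 * 6 ) + 6 ) >= 15

Answer: ( ( 8 * 6 ) + 6 ) >= 15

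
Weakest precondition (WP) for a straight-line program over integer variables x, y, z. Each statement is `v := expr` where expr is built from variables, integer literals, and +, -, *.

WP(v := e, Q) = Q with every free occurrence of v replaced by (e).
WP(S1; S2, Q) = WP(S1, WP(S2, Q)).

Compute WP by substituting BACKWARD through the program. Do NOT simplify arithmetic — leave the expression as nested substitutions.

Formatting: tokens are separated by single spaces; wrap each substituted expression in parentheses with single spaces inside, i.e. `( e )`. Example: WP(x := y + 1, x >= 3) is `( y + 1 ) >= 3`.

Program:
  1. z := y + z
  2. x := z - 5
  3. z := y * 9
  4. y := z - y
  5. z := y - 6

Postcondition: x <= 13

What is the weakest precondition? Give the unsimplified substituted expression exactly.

Answer: ( ( y + z ) - 5 ) <= 13

Derivation:
post: x <= 13
stmt 5: z := y - 6  -- replace 0 occurrence(s) of z with (y - 6)
  => x <= 13
stmt 4: y := z - y  -- replace 0 occurrence(s) of y with (z - y)
  => x <= 13
stmt 3: z := y * 9  -- replace 0 occurrence(s) of z with (y * 9)
  => x <= 13
stmt 2: x := z - 5  -- replace 1 occurrence(s) of x with (z - 5)
  => ( z - 5 ) <= 13
stmt 1: z := y + z  -- replace 1 occurrence(s) of z with (y + z)
  => ( ( y + z ) - 5 ) <= 13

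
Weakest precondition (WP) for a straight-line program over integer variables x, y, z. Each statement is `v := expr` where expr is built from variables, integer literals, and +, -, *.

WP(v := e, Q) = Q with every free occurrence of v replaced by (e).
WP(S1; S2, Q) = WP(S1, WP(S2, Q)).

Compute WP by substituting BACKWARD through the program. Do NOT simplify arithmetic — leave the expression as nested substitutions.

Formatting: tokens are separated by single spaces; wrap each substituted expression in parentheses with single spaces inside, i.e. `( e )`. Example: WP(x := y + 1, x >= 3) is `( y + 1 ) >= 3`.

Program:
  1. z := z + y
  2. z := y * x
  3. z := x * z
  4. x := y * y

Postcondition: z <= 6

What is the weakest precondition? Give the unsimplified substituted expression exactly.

Answer: ( x * ( y * x ) ) <= 6

Derivation:
post: z <= 6
stmt 4: x := y * y  -- replace 0 occurrence(s) of x with (y * y)
  => z <= 6
stmt 3: z := x * z  -- replace 1 occurrence(s) of z with (x * z)
  => ( x * z ) <= 6
stmt 2: z := y * x  -- replace 1 occurrence(s) of z with (y * x)
  => ( x * ( y * x ) ) <= 6
stmt 1: z := z + y  -- replace 0 occurrence(s) of z with (z + y)
  => ( x * ( y * x ) ) <= 6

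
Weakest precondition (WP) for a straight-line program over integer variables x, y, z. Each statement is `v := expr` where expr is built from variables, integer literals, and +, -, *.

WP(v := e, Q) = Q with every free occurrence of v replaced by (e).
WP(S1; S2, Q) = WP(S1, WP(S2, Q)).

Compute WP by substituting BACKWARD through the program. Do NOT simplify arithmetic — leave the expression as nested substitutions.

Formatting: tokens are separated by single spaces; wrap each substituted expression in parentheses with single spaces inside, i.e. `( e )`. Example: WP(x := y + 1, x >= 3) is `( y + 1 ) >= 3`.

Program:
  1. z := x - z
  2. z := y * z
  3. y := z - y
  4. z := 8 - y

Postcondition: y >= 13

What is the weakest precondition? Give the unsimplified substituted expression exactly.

post: y >= 13
stmt 4: z := 8 - y  -- replace 0 occurrence(s) of z with (8 - y)
  => y >= 13
stmt 3: y := z - y  -- replace 1 occurrence(s) of y with (z - y)
  => ( z - y ) >= 13
stmt 2: z := y * z  -- replace 1 occurrence(s) of z with (y * z)
  => ( ( y * z ) - y ) >= 13
stmt 1: z := x - z  -- replace 1 occurrence(s) of z with (x - z)
  => ( ( y * ( x - z ) ) - y ) >= 13

Answer: ( ( y * ( x - z ) ) - y ) >= 13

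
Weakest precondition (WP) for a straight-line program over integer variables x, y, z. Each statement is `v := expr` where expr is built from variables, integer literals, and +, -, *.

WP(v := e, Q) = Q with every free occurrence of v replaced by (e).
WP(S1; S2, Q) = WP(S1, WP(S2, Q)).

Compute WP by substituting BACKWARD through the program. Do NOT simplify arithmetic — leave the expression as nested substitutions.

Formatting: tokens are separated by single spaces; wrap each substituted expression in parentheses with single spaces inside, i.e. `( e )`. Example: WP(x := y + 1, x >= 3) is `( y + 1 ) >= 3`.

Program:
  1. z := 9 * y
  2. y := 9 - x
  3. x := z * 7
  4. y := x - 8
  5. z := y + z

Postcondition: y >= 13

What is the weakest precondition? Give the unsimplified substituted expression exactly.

post: y >= 13
stmt 5: z := y + z  -- replace 0 occurrence(s) of z with (y + z)
  => y >= 13
stmt 4: y := x - 8  -- replace 1 occurrence(s) of y with (x - 8)
  => ( x - 8 ) >= 13
stmt 3: x := z * 7  -- replace 1 occurrence(s) of x with (z * 7)
  => ( ( z * 7 ) - 8 ) >= 13
stmt 2: y := 9 - x  -- replace 0 occurrence(s) of y with (9 - x)
  => ( ( z * 7 ) - 8 ) >= 13
stmt 1: z := 9 * y  -- replace 1 occurrence(s) of z with (9 * y)
  => ( ( ( 9 * y ) * 7 ) - 8 ) >= 13

Answer: ( ( ( 9 * y ) * 7 ) - 8 ) >= 13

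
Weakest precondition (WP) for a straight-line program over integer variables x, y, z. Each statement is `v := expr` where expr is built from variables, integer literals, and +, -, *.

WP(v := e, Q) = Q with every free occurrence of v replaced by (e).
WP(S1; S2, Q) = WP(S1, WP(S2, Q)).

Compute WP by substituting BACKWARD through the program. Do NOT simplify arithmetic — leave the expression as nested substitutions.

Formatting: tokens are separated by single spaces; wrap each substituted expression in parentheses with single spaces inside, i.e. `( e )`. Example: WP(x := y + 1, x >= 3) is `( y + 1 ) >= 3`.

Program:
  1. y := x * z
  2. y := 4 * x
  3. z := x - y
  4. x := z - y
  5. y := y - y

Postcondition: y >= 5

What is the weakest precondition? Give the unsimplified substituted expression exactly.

Answer: ( ( 4 * x ) - ( 4 * x ) ) >= 5

Derivation:
post: y >= 5
stmt 5: y := y - y  -- replace 1 occurrence(s) of y with (y - y)
  => ( y - y ) >= 5
stmt 4: x := z - y  -- replace 0 occurrence(s) of x with (z - y)
  => ( y - y ) >= 5
stmt 3: z := x - y  -- replace 0 occurrence(s) of z with (x - y)
  => ( y - y ) >= 5
stmt 2: y := 4 * x  -- replace 2 occurrence(s) of y with (4 * x)
  => ( ( 4 * x ) - ( 4 * x ) ) >= 5
stmt 1: y := x * z  -- replace 0 occurrence(s) of y with (x * z)
  => ( ( 4 * x ) - ( 4 * x ) ) >= 5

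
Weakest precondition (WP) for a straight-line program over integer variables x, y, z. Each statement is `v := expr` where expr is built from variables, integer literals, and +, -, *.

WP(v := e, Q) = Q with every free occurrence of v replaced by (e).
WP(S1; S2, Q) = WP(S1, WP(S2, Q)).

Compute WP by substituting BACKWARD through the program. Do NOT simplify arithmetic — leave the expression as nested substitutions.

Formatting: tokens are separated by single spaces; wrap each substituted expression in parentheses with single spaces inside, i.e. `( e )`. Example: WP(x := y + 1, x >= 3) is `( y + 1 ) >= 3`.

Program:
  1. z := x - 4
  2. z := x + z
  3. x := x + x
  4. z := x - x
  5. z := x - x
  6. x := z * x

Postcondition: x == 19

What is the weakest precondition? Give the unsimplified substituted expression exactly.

post: x == 19
stmt 6: x := z * x  -- replace 1 occurrence(s) of x with (z * x)
  => ( z * x ) == 19
stmt 5: z := x - x  -- replace 1 occurrence(s) of z with (x - x)
  => ( ( x - x ) * x ) == 19
stmt 4: z := x - x  -- replace 0 occurrence(s) of z with (x - x)
  => ( ( x - x ) * x ) == 19
stmt 3: x := x + x  -- replace 3 occurrence(s) of x with (x + x)
  => ( ( ( x + x ) - ( x + x ) ) * ( x + x ) ) == 19
stmt 2: z := x + z  -- replace 0 occurrence(s) of z with (x + z)
  => ( ( ( x + x ) - ( x + x ) ) * ( x + x ) ) == 19
stmt 1: z := x - 4  -- replace 0 occurrence(s) of z with (x - 4)
  => ( ( ( x + x ) - ( x + x ) ) * ( x + x ) ) == 19

Answer: ( ( ( x + x ) - ( x + x ) ) * ( x + x ) ) == 19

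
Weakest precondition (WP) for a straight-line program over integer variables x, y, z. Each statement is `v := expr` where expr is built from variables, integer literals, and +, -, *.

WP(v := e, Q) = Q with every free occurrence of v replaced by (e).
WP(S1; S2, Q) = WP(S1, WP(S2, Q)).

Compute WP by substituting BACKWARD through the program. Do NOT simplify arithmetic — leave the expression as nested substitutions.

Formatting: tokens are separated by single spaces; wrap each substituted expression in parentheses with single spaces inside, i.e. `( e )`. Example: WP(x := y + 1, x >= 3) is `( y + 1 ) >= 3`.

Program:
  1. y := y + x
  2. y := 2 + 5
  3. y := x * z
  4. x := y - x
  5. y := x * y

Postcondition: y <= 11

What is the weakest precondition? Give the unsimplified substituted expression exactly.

post: y <= 11
stmt 5: y := x * y  -- replace 1 occurrence(s) of y with (x * y)
  => ( x * y ) <= 11
stmt 4: x := y - x  -- replace 1 occurrence(s) of x with (y - x)
  => ( ( y - x ) * y ) <= 11
stmt 3: y := x * z  -- replace 2 occurrence(s) of y with (x * z)
  => ( ( ( x * z ) - x ) * ( x * z ) ) <= 11
stmt 2: y := 2 + 5  -- replace 0 occurrence(s) of y with (2 + 5)
  => ( ( ( x * z ) - x ) * ( x * z ) ) <= 11
stmt 1: y := y + x  -- replace 0 occurrence(s) of y with (y + x)
  => ( ( ( x * z ) - x ) * ( x * z ) ) <= 11

Answer: ( ( ( x * z ) - x ) * ( x * z ) ) <= 11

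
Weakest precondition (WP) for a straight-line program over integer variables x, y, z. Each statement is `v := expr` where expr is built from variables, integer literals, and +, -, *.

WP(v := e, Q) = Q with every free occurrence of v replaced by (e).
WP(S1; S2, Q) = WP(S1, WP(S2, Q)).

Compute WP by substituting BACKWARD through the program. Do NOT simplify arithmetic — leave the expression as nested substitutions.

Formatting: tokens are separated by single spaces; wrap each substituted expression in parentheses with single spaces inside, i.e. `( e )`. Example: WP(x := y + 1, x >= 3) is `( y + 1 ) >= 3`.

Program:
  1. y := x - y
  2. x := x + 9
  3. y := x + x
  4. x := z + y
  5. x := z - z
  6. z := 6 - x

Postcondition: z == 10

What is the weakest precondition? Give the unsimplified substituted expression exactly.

post: z == 10
stmt 6: z := 6 - x  -- replace 1 occurrence(s) of z with (6 - x)
  => ( 6 - x ) == 10
stmt 5: x := z - z  -- replace 1 occurrence(s) of x with (z - z)
  => ( 6 - ( z - z ) ) == 10
stmt 4: x := z + y  -- replace 0 occurrence(s) of x with (z + y)
  => ( 6 - ( z - z ) ) == 10
stmt 3: y := x + x  -- replace 0 occurrence(s) of y with (x + x)
  => ( 6 - ( z - z ) ) == 10
stmt 2: x := x + 9  -- replace 0 occurrence(s) of x with (x + 9)
  => ( 6 - ( z - z ) ) == 10
stmt 1: y := x - y  -- replace 0 occurrence(s) of y with (x - y)
  => ( 6 - ( z - z ) ) == 10

Answer: ( 6 - ( z - z ) ) == 10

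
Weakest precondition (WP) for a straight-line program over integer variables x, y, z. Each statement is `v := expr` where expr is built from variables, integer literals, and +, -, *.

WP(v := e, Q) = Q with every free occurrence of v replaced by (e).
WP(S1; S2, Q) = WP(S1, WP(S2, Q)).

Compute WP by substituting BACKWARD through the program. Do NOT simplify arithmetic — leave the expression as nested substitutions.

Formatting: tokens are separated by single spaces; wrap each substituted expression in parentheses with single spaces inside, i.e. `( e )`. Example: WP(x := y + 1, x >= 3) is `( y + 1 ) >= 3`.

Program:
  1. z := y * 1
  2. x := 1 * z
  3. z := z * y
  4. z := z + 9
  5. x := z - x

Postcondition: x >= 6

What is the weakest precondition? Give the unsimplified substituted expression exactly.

Answer: ( ( ( ( y * 1 ) * y ) + 9 ) - ( 1 * ( y * 1 ) ) ) >= 6

Derivation:
post: x >= 6
stmt 5: x := z - x  -- replace 1 occurrence(s) of x with (z - x)
  => ( z - x ) >= 6
stmt 4: z := z + 9  -- replace 1 occurrence(s) of z with (z + 9)
  => ( ( z + 9 ) - x ) >= 6
stmt 3: z := z * y  -- replace 1 occurrence(s) of z with (z * y)
  => ( ( ( z * y ) + 9 ) - x ) >= 6
stmt 2: x := 1 * z  -- replace 1 occurrence(s) of x with (1 * z)
  => ( ( ( z * y ) + 9 ) - ( 1 * z ) ) >= 6
stmt 1: z := y * 1  -- replace 2 occurrence(s) of z with (y * 1)
  => ( ( ( ( y * 1 ) * y ) + 9 ) - ( 1 * ( y * 1 ) ) ) >= 6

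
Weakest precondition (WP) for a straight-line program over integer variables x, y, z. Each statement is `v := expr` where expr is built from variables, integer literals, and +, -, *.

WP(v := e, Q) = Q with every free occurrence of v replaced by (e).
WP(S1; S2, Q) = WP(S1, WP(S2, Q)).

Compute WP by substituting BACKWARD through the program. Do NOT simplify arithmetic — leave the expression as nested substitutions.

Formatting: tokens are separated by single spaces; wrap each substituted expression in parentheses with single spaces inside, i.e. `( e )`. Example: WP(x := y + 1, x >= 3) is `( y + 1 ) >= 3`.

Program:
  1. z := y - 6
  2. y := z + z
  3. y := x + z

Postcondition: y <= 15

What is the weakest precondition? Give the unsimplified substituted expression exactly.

post: y <= 15
stmt 3: y := x + z  -- replace 1 occurrence(s) of y with (x + z)
  => ( x + z ) <= 15
stmt 2: y := z + z  -- replace 0 occurrence(s) of y with (z + z)
  => ( x + z ) <= 15
stmt 1: z := y - 6  -- replace 1 occurrence(s) of z with (y - 6)
  => ( x + ( y - 6 ) ) <= 15

Answer: ( x + ( y - 6 ) ) <= 15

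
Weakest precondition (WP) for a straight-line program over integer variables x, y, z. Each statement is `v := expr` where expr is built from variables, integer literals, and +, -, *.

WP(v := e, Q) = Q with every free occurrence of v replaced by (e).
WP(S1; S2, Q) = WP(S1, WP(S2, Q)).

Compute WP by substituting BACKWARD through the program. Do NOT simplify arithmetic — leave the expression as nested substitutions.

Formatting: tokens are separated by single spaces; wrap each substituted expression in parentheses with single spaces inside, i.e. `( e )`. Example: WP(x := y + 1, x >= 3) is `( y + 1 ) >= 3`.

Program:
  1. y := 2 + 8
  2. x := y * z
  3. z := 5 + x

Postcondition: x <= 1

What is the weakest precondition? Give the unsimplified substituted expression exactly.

post: x <= 1
stmt 3: z := 5 + x  -- replace 0 occurrence(s) of z with (5 + x)
  => x <= 1
stmt 2: x := y * z  -- replace 1 occurrence(s) of x with (y * z)
  => ( y * z ) <= 1
stmt 1: y := 2 + 8  -- replace 1 occurrence(s) of y with (2 + 8)
  => ( ( 2 + 8 ) * z ) <= 1

Answer: ( ( 2 + 8 ) * z ) <= 1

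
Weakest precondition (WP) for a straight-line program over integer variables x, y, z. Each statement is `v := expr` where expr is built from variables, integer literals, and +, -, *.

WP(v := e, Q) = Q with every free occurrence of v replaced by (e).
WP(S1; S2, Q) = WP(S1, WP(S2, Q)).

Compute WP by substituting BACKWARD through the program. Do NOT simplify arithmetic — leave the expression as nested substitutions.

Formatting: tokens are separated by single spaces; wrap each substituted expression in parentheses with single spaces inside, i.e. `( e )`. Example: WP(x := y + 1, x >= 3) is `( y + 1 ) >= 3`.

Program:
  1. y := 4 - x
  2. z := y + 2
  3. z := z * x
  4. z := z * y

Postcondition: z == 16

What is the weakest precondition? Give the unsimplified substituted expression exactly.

post: z == 16
stmt 4: z := z * y  -- replace 1 occurrence(s) of z with (z * y)
  => ( z * y ) == 16
stmt 3: z := z * x  -- replace 1 occurrence(s) of z with (z * x)
  => ( ( z * x ) * y ) == 16
stmt 2: z := y + 2  -- replace 1 occurrence(s) of z with (y + 2)
  => ( ( ( y + 2 ) * x ) * y ) == 16
stmt 1: y := 4 - x  -- replace 2 occurrence(s) of y with (4 - x)
  => ( ( ( ( 4 - x ) + 2 ) * x ) * ( 4 - x ) ) == 16

Answer: ( ( ( ( 4 - x ) + 2 ) * x ) * ( 4 - x ) ) == 16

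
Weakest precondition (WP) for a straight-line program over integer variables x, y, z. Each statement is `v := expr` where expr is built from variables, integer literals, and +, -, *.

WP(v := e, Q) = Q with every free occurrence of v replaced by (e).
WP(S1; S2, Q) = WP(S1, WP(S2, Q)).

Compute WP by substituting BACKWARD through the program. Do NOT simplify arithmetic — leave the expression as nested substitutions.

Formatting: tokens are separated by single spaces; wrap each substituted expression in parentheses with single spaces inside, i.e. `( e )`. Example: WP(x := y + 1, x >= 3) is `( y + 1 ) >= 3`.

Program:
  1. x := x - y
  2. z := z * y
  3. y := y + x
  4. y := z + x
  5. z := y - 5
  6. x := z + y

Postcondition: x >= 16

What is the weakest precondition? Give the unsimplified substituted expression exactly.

post: x >= 16
stmt 6: x := z + y  -- replace 1 occurrence(s) of x with (z + y)
  => ( z + y ) >= 16
stmt 5: z := y - 5  -- replace 1 occurrence(s) of z with (y - 5)
  => ( ( y - 5 ) + y ) >= 16
stmt 4: y := z + x  -- replace 2 occurrence(s) of y with (z + x)
  => ( ( ( z + x ) - 5 ) + ( z + x ) ) >= 16
stmt 3: y := y + x  -- replace 0 occurrence(s) of y with (y + x)
  => ( ( ( z + x ) - 5 ) + ( z + x ) ) >= 16
stmt 2: z := z * y  -- replace 2 occurrence(s) of z with (z * y)
  => ( ( ( ( z * y ) + x ) - 5 ) + ( ( z * y ) + x ) ) >= 16
stmt 1: x := x - y  -- replace 2 occurrence(s) of x with (x - y)
  => ( ( ( ( z * y ) + ( x - y ) ) - 5 ) + ( ( z * y ) + ( x - y ) ) ) >= 16

Answer: ( ( ( ( z * y ) + ( x - y ) ) - 5 ) + ( ( z * y ) + ( x - y ) ) ) >= 16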